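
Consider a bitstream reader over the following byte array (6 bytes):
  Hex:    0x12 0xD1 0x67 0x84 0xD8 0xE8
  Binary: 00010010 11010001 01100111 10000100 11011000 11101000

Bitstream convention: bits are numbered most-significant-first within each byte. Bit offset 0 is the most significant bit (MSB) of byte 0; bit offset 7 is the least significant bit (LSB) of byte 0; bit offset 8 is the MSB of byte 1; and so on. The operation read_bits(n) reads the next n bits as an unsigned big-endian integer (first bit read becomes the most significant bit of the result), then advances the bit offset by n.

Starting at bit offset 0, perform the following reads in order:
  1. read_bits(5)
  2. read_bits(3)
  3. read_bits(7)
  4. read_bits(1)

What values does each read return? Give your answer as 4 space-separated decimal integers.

Answer: 2 2 104 1

Derivation:
Read 1: bits[0:5] width=5 -> value=2 (bin 00010); offset now 5 = byte 0 bit 5; 43 bits remain
Read 2: bits[5:8] width=3 -> value=2 (bin 010); offset now 8 = byte 1 bit 0; 40 bits remain
Read 3: bits[8:15] width=7 -> value=104 (bin 1101000); offset now 15 = byte 1 bit 7; 33 bits remain
Read 4: bits[15:16] width=1 -> value=1 (bin 1); offset now 16 = byte 2 bit 0; 32 bits remain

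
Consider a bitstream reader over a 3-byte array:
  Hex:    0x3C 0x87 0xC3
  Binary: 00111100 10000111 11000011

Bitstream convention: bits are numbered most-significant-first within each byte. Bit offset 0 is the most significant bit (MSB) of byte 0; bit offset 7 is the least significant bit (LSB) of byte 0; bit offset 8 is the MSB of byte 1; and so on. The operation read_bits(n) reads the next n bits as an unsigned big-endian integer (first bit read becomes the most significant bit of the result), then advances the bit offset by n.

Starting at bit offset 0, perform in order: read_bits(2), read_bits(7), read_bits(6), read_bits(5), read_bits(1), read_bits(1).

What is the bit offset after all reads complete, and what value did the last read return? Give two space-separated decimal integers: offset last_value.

Answer: 22 0

Derivation:
Read 1: bits[0:2] width=2 -> value=0 (bin 00); offset now 2 = byte 0 bit 2; 22 bits remain
Read 2: bits[2:9] width=7 -> value=121 (bin 1111001); offset now 9 = byte 1 bit 1; 15 bits remain
Read 3: bits[9:15] width=6 -> value=3 (bin 000011); offset now 15 = byte 1 bit 7; 9 bits remain
Read 4: bits[15:20] width=5 -> value=28 (bin 11100); offset now 20 = byte 2 bit 4; 4 bits remain
Read 5: bits[20:21] width=1 -> value=0 (bin 0); offset now 21 = byte 2 bit 5; 3 bits remain
Read 6: bits[21:22] width=1 -> value=0 (bin 0); offset now 22 = byte 2 bit 6; 2 bits remain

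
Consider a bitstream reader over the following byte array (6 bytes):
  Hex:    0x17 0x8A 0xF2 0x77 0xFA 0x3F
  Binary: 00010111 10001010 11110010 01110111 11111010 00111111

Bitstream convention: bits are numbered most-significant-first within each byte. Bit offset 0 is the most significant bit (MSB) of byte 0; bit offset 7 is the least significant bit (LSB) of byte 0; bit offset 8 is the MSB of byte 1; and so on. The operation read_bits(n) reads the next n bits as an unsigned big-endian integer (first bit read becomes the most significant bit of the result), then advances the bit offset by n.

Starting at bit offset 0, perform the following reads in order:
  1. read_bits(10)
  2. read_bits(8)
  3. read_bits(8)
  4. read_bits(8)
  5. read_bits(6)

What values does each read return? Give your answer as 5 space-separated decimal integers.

Answer: 94 43 201 223 58

Derivation:
Read 1: bits[0:10] width=10 -> value=94 (bin 0001011110); offset now 10 = byte 1 bit 2; 38 bits remain
Read 2: bits[10:18] width=8 -> value=43 (bin 00101011); offset now 18 = byte 2 bit 2; 30 bits remain
Read 3: bits[18:26] width=8 -> value=201 (bin 11001001); offset now 26 = byte 3 bit 2; 22 bits remain
Read 4: bits[26:34] width=8 -> value=223 (bin 11011111); offset now 34 = byte 4 bit 2; 14 bits remain
Read 5: bits[34:40] width=6 -> value=58 (bin 111010); offset now 40 = byte 5 bit 0; 8 bits remain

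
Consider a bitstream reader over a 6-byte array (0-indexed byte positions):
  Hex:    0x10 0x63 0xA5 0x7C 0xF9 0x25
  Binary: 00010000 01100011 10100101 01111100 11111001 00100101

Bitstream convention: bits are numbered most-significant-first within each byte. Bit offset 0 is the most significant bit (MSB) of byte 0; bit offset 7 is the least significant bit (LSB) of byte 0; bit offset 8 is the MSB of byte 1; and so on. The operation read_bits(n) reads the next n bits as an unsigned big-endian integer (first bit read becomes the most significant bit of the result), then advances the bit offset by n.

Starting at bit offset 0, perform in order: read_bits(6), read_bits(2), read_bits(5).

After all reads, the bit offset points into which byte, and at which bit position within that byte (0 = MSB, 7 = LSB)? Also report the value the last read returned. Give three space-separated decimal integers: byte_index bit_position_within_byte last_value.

Read 1: bits[0:6] width=6 -> value=4 (bin 000100); offset now 6 = byte 0 bit 6; 42 bits remain
Read 2: bits[6:8] width=2 -> value=0 (bin 00); offset now 8 = byte 1 bit 0; 40 bits remain
Read 3: bits[8:13] width=5 -> value=12 (bin 01100); offset now 13 = byte 1 bit 5; 35 bits remain

Answer: 1 5 12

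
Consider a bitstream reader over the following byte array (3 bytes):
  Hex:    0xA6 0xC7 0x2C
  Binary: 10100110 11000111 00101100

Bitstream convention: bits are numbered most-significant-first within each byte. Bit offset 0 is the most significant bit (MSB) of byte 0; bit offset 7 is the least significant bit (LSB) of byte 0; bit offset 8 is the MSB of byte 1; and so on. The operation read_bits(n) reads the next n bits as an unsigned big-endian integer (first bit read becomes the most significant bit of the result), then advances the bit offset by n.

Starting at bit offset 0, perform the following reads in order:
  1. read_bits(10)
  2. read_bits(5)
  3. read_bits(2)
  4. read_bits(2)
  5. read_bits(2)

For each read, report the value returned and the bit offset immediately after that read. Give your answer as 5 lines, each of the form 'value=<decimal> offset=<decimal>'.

Read 1: bits[0:10] width=10 -> value=667 (bin 1010011011); offset now 10 = byte 1 bit 2; 14 bits remain
Read 2: bits[10:15] width=5 -> value=3 (bin 00011); offset now 15 = byte 1 bit 7; 9 bits remain
Read 3: bits[15:17] width=2 -> value=2 (bin 10); offset now 17 = byte 2 bit 1; 7 bits remain
Read 4: bits[17:19] width=2 -> value=1 (bin 01); offset now 19 = byte 2 bit 3; 5 bits remain
Read 5: bits[19:21] width=2 -> value=1 (bin 01); offset now 21 = byte 2 bit 5; 3 bits remain

Answer: value=667 offset=10
value=3 offset=15
value=2 offset=17
value=1 offset=19
value=1 offset=21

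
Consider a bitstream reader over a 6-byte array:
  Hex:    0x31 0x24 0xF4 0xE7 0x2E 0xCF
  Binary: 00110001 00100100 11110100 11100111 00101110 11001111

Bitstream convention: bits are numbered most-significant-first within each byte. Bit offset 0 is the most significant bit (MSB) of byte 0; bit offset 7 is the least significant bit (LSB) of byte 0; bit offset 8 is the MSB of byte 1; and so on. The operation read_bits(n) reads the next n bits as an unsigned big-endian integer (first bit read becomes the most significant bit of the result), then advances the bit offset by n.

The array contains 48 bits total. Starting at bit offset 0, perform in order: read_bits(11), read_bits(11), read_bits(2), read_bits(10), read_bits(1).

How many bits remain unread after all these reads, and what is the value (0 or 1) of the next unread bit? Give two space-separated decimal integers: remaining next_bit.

Answer: 13 0

Derivation:
Read 1: bits[0:11] width=11 -> value=393 (bin 00110001001); offset now 11 = byte 1 bit 3; 37 bits remain
Read 2: bits[11:22] width=11 -> value=317 (bin 00100111101); offset now 22 = byte 2 bit 6; 26 bits remain
Read 3: bits[22:24] width=2 -> value=0 (bin 00); offset now 24 = byte 3 bit 0; 24 bits remain
Read 4: bits[24:34] width=10 -> value=924 (bin 1110011100); offset now 34 = byte 4 bit 2; 14 bits remain
Read 5: bits[34:35] width=1 -> value=1 (bin 1); offset now 35 = byte 4 bit 3; 13 bits remain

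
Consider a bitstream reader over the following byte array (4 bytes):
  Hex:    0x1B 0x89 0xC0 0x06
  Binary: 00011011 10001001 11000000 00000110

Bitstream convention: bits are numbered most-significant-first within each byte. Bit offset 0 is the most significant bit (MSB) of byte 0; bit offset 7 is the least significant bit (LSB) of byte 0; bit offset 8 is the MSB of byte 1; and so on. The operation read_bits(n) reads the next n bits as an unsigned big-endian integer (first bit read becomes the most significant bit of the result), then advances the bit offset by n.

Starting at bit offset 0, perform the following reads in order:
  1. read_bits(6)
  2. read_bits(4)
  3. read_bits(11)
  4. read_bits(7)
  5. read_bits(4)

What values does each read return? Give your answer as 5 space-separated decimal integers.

Read 1: bits[0:6] width=6 -> value=6 (bin 000110); offset now 6 = byte 0 bit 6; 26 bits remain
Read 2: bits[6:10] width=4 -> value=14 (bin 1110); offset now 10 = byte 1 bit 2; 22 bits remain
Read 3: bits[10:21] width=11 -> value=312 (bin 00100111000); offset now 21 = byte 2 bit 5; 11 bits remain
Read 4: bits[21:28] width=7 -> value=0 (bin 0000000); offset now 28 = byte 3 bit 4; 4 bits remain
Read 5: bits[28:32] width=4 -> value=6 (bin 0110); offset now 32 = byte 4 bit 0; 0 bits remain

Answer: 6 14 312 0 6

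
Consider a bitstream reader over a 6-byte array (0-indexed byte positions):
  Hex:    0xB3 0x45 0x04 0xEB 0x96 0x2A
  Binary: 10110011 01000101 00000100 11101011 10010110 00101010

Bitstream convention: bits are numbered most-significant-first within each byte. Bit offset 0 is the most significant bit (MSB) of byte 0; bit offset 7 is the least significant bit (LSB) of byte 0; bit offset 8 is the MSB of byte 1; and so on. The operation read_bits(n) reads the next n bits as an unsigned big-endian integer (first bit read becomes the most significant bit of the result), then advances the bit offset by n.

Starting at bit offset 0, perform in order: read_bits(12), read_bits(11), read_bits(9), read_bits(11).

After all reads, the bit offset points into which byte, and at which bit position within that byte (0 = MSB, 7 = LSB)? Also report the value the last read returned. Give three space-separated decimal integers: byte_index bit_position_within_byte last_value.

Answer: 5 3 1201

Derivation:
Read 1: bits[0:12] width=12 -> value=2868 (bin 101100110100); offset now 12 = byte 1 bit 4; 36 bits remain
Read 2: bits[12:23] width=11 -> value=642 (bin 01010000010); offset now 23 = byte 2 bit 7; 25 bits remain
Read 3: bits[23:32] width=9 -> value=235 (bin 011101011); offset now 32 = byte 4 bit 0; 16 bits remain
Read 4: bits[32:43] width=11 -> value=1201 (bin 10010110001); offset now 43 = byte 5 bit 3; 5 bits remain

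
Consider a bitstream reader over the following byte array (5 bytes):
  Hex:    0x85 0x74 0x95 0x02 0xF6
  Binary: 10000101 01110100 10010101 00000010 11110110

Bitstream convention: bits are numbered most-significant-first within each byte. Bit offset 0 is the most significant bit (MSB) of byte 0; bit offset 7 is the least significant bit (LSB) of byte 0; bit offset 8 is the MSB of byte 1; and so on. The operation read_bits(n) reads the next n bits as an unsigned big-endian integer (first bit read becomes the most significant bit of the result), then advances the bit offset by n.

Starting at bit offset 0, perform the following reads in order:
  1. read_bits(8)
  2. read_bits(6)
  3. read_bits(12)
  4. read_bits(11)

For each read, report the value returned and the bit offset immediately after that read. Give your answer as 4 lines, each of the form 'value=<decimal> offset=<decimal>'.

Read 1: bits[0:8] width=8 -> value=133 (bin 10000101); offset now 8 = byte 1 bit 0; 32 bits remain
Read 2: bits[8:14] width=6 -> value=29 (bin 011101); offset now 14 = byte 1 bit 6; 26 bits remain
Read 3: bits[14:26] width=12 -> value=596 (bin 001001010100); offset now 26 = byte 3 bit 2; 14 bits remain
Read 4: bits[26:37] width=11 -> value=94 (bin 00001011110); offset now 37 = byte 4 bit 5; 3 bits remain

Answer: value=133 offset=8
value=29 offset=14
value=596 offset=26
value=94 offset=37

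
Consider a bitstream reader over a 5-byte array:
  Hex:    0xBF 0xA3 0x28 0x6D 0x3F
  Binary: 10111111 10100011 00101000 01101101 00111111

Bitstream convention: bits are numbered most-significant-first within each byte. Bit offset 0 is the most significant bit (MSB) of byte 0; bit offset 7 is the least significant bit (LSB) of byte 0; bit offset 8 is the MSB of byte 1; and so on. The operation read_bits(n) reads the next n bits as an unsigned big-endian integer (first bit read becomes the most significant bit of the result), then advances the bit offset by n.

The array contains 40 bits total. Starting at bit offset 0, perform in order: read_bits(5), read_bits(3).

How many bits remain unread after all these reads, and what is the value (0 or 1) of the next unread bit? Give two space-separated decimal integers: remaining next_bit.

Answer: 32 1

Derivation:
Read 1: bits[0:5] width=5 -> value=23 (bin 10111); offset now 5 = byte 0 bit 5; 35 bits remain
Read 2: bits[5:8] width=3 -> value=7 (bin 111); offset now 8 = byte 1 bit 0; 32 bits remain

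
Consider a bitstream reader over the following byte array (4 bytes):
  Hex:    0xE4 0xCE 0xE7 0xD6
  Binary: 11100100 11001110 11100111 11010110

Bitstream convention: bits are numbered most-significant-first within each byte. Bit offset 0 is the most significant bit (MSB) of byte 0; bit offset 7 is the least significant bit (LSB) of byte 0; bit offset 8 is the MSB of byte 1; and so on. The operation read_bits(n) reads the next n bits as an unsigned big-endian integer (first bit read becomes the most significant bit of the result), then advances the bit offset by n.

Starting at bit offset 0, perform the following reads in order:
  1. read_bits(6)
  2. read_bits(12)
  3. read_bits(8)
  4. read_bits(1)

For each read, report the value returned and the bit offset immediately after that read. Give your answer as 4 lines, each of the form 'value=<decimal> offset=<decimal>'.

Read 1: bits[0:6] width=6 -> value=57 (bin 111001); offset now 6 = byte 0 bit 6; 26 bits remain
Read 2: bits[6:18] width=12 -> value=827 (bin 001100111011); offset now 18 = byte 2 bit 2; 14 bits remain
Read 3: bits[18:26] width=8 -> value=159 (bin 10011111); offset now 26 = byte 3 bit 2; 6 bits remain
Read 4: bits[26:27] width=1 -> value=0 (bin 0); offset now 27 = byte 3 bit 3; 5 bits remain

Answer: value=57 offset=6
value=827 offset=18
value=159 offset=26
value=0 offset=27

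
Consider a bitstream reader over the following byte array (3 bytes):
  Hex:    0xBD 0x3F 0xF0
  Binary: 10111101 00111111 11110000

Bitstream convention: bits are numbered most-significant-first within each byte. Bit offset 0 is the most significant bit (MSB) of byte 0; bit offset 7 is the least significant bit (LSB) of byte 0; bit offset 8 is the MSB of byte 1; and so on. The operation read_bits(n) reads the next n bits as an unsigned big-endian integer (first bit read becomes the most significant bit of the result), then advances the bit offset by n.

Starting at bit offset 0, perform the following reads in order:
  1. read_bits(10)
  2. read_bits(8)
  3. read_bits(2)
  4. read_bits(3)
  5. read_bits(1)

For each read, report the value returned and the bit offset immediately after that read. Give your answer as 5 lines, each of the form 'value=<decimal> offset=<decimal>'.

Read 1: bits[0:10] width=10 -> value=756 (bin 1011110100); offset now 10 = byte 1 bit 2; 14 bits remain
Read 2: bits[10:18] width=8 -> value=255 (bin 11111111); offset now 18 = byte 2 bit 2; 6 bits remain
Read 3: bits[18:20] width=2 -> value=3 (bin 11); offset now 20 = byte 2 bit 4; 4 bits remain
Read 4: bits[20:23] width=3 -> value=0 (bin 000); offset now 23 = byte 2 bit 7; 1 bits remain
Read 5: bits[23:24] width=1 -> value=0 (bin 0); offset now 24 = byte 3 bit 0; 0 bits remain

Answer: value=756 offset=10
value=255 offset=18
value=3 offset=20
value=0 offset=23
value=0 offset=24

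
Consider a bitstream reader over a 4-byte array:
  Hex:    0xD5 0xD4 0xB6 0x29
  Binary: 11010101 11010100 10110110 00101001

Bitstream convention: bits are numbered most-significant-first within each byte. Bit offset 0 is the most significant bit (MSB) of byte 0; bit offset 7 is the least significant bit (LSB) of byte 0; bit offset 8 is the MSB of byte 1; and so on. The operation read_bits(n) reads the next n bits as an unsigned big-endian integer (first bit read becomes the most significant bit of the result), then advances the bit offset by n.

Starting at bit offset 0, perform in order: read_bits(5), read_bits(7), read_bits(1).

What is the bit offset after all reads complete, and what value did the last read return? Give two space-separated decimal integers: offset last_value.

Read 1: bits[0:5] width=5 -> value=26 (bin 11010); offset now 5 = byte 0 bit 5; 27 bits remain
Read 2: bits[5:12] width=7 -> value=93 (bin 1011101); offset now 12 = byte 1 bit 4; 20 bits remain
Read 3: bits[12:13] width=1 -> value=0 (bin 0); offset now 13 = byte 1 bit 5; 19 bits remain

Answer: 13 0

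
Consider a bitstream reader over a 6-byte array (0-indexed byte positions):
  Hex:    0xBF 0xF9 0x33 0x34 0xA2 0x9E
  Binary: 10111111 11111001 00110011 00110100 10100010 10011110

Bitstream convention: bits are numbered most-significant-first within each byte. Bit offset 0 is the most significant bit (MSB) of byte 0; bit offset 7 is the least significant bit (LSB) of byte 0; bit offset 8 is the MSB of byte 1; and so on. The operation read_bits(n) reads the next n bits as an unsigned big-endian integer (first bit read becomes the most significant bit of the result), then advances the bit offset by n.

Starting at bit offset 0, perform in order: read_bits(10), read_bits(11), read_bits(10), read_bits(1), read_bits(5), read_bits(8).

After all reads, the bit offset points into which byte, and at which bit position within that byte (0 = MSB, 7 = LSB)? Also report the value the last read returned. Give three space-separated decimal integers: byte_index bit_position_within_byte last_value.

Read 1: bits[0:10] width=10 -> value=767 (bin 1011111111); offset now 10 = byte 1 bit 2; 38 bits remain
Read 2: bits[10:21] width=11 -> value=1830 (bin 11100100110); offset now 21 = byte 2 bit 5; 27 bits remain
Read 3: bits[21:31] width=10 -> value=410 (bin 0110011010); offset now 31 = byte 3 bit 7; 17 bits remain
Read 4: bits[31:32] width=1 -> value=0 (bin 0); offset now 32 = byte 4 bit 0; 16 bits remain
Read 5: bits[32:37] width=5 -> value=20 (bin 10100); offset now 37 = byte 4 bit 5; 11 bits remain
Read 6: bits[37:45] width=8 -> value=83 (bin 01010011); offset now 45 = byte 5 bit 5; 3 bits remain

Answer: 5 5 83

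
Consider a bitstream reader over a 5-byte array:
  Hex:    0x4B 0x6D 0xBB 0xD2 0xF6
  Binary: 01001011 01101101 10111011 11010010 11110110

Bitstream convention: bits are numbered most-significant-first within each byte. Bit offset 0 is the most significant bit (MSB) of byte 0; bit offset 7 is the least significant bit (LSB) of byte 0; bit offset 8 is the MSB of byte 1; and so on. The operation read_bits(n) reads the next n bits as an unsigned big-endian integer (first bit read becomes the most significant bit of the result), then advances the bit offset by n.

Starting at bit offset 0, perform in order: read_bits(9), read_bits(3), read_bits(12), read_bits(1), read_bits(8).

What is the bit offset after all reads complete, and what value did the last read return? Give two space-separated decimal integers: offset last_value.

Read 1: bits[0:9] width=9 -> value=150 (bin 010010110); offset now 9 = byte 1 bit 1; 31 bits remain
Read 2: bits[9:12] width=3 -> value=6 (bin 110); offset now 12 = byte 1 bit 4; 28 bits remain
Read 3: bits[12:24] width=12 -> value=3515 (bin 110110111011); offset now 24 = byte 3 bit 0; 16 bits remain
Read 4: bits[24:25] width=1 -> value=1 (bin 1); offset now 25 = byte 3 bit 1; 15 bits remain
Read 5: bits[25:33] width=8 -> value=165 (bin 10100101); offset now 33 = byte 4 bit 1; 7 bits remain

Answer: 33 165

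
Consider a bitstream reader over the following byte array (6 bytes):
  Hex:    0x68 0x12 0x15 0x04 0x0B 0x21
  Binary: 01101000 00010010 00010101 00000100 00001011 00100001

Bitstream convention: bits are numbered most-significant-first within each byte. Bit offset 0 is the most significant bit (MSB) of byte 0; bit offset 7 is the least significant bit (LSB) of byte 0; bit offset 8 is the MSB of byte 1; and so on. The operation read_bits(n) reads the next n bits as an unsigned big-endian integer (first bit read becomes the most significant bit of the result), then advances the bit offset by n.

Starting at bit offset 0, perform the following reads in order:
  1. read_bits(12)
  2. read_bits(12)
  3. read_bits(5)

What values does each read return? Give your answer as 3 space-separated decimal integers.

Read 1: bits[0:12] width=12 -> value=1665 (bin 011010000001); offset now 12 = byte 1 bit 4; 36 bits remain
Read 2: bits[12:24] width=12 -> value=533 (bin 001000010101); offset now 24 = byte 3 bit 0; 24 bits remain
Read 3: bits[24:29] width=5 -> value=0 (bin 00000); offset now 29 = byte 3 bit 5; 19 bits remain

Answer: 1665 533 0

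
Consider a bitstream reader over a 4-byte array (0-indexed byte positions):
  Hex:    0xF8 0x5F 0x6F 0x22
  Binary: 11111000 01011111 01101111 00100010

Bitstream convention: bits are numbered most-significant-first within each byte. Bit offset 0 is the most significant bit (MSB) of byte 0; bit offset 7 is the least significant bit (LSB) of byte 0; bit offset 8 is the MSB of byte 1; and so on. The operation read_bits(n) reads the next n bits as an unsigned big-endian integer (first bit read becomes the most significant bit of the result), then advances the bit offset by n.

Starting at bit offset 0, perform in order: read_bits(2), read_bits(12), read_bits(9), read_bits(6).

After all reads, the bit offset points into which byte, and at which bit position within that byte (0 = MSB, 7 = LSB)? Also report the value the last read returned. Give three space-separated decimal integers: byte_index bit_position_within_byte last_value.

Read 1: bits[0:2] width=2 -> value=3 (bin 11); offset now 2 = byte 0 bit 2; 30 bits remain
Read 2: bits[2:14] width=12 -> value=3607 (bin 111000010111); offset now 14 = byte 1 bit 6; 18 bits remain
Read 3: bits[14:23] width=9 -> value=439 (bin 110110111); offset now 23 = byte 2 bit 7; 9 bits remain
Read 4: bits[23:29] width=6 -> value=36 (bin 100100); offset now 29 = byte 3 bit 5; 3 bits remain

Answer: 3 5 36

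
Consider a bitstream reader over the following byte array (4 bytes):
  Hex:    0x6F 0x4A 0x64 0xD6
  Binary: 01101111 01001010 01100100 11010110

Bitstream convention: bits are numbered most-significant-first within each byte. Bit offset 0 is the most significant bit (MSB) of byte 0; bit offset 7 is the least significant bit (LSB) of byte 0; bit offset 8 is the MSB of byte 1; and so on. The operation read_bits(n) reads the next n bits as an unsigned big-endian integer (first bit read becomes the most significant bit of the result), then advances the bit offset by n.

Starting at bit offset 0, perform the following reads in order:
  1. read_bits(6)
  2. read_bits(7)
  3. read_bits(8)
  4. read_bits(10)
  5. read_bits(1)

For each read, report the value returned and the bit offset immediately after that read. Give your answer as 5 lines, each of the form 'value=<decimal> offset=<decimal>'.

Read 1: bits[0:6] width=6 -> value=27 (bin 011011); offset now 6 = byte 0 bit 6; 26 bits remain
Read 2: bits[6:13] width=7 -> value=105 (bin 1101001); offset now 13 = byte 1 bit 5; 19 bits remain
Read 3: bits[13:21] width=8 -> value=76 (bin 01001100); offset now 21 = byte 2 bit 5; 11 bits remain
Read 4: bits[21:31] width=10 -> value=619 (bin 1001101011); offset now 31 = byte 3 bit 7; 1 bits remain
Read 5: bits[31:32] width=1 -> value=0 (bin 0); offset now 32 = byte 4 bit 0; 0 bits remain

Answer: value=27 offset=6
value=105 offset=13
value=76 offset=21
value=619 offset=31
value=0 offset=32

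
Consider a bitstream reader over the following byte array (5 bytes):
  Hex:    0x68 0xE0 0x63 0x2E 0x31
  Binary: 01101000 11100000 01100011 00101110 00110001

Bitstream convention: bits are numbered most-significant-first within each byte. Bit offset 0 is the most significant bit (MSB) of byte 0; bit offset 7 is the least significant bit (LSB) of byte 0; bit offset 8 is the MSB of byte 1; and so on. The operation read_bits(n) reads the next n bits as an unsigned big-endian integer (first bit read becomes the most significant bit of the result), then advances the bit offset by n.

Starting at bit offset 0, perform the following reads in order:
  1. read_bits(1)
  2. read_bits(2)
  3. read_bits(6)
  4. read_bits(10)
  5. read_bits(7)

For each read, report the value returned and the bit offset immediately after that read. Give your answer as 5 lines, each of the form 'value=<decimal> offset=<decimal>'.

Read 1: bits[0:1] width=1 -> value=0 (bin 0); offset now 1 = byte 0 bit 1; 39 bits remain
Read 2: bits[1:3] width=2 -> value=3 (bin 11); offset now 3 = byte 0 bit 3; 37 bits remain
Read 3: bits[3:9] width=6 -> value=17 (bin 010001); offset now 9 = byte 1 bit 1; 31 bits remain
Read 4: bits[9:19] width=10 -> value=771 (bin 1100000011); offset now 19 = byte 2 bit 3; 21 bits remain
Read 5: bits[19:26] width=7 -> value=12 (bin 0001100); offset now 26 = byte 3 bit 2; 14 bits remain

Answer: value=0 offset=1
value=3 offset=3
value=17 offset=9
value=771 offset=19
value=12 offset=26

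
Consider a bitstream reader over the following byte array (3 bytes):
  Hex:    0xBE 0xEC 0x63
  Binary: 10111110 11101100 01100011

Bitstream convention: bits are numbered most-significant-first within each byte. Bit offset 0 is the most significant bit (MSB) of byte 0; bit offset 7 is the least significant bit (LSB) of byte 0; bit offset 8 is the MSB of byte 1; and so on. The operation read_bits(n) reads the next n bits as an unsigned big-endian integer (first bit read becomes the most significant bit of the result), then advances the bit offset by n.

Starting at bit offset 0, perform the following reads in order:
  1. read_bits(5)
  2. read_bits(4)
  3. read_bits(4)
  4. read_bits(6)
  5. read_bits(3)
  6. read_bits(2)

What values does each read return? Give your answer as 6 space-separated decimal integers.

Read 1: bits[0:5] width=5 -> value=23 (bin 10111); offset now 5 = byte 0 bit 5; 19 bits remain
Read 2: bits[5:9] width=4 -> value=13 (bin 1101); offset now 9 = byte 1 bit 1; 15 bits remain
Read 3: bits[9:13] width=4 -> value=13 (bin 1101); offset now 13 = byte 1 bit 5; 11 bits remain
Read 4: bits[13:19] width=6 -> value=35 (bin 100011); offset now 19 = byte 2 bit 3; 5 bits remain
Read 5: bits[19:22] width=3 -> value=0 (bin 000); offset now 22 = byte 2 bit 6; 2 bits remain
Read 6: bits[22:24] width=2 -> value=3 (bin 11); offset now 24 = byte 3 bit 0; 0 bits remain

Answer: 23 13 13 35 0 3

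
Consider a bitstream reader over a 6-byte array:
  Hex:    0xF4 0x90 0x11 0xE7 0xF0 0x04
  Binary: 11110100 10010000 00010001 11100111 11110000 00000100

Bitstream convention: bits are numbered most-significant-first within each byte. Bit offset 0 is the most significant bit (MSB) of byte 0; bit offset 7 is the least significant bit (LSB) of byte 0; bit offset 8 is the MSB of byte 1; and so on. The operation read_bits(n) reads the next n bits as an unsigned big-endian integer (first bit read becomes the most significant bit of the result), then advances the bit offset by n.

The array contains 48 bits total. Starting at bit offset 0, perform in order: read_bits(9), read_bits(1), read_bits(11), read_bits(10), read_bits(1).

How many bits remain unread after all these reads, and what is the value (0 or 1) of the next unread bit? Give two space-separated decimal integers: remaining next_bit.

Read 1: bits[0:9] width=9 -> value=489 (bin 111101001); offset now 9 = byte 1 bit 1; 39 bits remain
Read 2: bits[9:10] width=1 -> value=0 (bin 0); offset now 10 = byte 1 bit 2; 38 bits remain
Read 3: bits[10:21] width=11 -> value=514 (bin 01000000010); offset now 21 = byte 2 bit 5; 27 bits remain
Read 4: bits[21:31] width=10 -> value=243 (bin 0011110011); offset now 31 = byte 3 bit 7; 17 bits remain
Read 5: bits[31:32] width=1 -> value=1 (bin 1); offset now 32 = byte 4 bit 0; 16 bits remain

Answer: 16 1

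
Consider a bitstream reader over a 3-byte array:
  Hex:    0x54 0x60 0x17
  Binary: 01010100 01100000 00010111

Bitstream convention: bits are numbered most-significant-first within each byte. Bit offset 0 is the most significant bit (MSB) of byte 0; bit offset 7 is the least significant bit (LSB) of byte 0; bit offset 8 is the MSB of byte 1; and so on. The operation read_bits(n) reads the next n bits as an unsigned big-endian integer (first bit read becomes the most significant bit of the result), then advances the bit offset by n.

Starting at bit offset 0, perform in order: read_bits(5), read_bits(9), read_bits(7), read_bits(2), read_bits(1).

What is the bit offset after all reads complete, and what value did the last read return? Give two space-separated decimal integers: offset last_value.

Answer: 24 1

Derivation:
Read 1: bits[0:5] width=5 -> value=10 (bin 01010); offset now 5 = byte 0 bit 5; 19 bits remain
Read 2: bits[5:14] width=9 -> value=280 (bin 100011000); offset now 14 = byte 1 bit 6; 10 bits remain
Read 3: bits[14:21] width=7 -> value=2 (bin 0000010); offset now 21 = byte 2 bit 5; 3 bits remain
Read 4: bits[21:23] width=2 -> value=3 (bin 11); offset now 23 = byte 2 bit 7; 1 bits remain
Read 5: bits[23:24] width=1 -> value=1 (bin 1); offset now 24 = byte 3 bit 0; 0 bits remain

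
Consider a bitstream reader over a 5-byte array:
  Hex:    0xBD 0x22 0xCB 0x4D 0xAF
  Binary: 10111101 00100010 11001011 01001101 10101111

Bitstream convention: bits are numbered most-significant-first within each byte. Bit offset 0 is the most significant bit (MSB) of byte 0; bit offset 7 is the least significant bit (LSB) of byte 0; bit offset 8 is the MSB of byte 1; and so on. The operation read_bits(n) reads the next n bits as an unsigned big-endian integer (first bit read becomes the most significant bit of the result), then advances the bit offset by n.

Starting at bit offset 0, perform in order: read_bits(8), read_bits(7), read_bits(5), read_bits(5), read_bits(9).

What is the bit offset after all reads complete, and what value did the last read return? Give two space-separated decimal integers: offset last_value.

Read 1: bits[0:8] width=8 -> value=189 (bin 10111101); offset now 8 = byte 1 bit 0; 32 bits remain
Read 2: bits[8:15] width=7 -> value=17 (bin 0010001); offset now 15 = byte 1 bit 7; 25 bits remain
Read 3: bits[15:20] width=5 -> value=12 (bin 01100); offset now 20 = byte 2 bit 4; 20 bits remain
Read 4: bits[20:25] width=5 -> value=22 (bin 10110); offset now 25 = byte 3 bit 1; 15 bits remain
Read 5: bits[25:34] width=9 -> value=310 (bin 100110110); offset now 34 = byte 4 bit 2; 6 bits remain

Answer: 34 310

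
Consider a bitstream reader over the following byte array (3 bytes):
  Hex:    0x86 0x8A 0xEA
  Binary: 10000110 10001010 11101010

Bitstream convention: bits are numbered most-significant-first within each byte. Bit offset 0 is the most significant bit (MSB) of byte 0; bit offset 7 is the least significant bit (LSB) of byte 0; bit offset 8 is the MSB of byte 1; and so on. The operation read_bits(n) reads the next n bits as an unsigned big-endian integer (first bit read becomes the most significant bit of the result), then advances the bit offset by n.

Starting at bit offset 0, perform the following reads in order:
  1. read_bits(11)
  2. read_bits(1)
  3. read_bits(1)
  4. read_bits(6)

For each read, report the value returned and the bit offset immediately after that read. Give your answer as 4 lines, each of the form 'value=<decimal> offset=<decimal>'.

Answer: value=1076 offset=11
value=0 offset=12
value=1 offset=13
value=23 offset=19

Derivation:
Read 1: bits[0:11] width=11 -> value=1076 (bin 10000110100); offset now 11 = byte 1 bit 3; 13 bits remain
Read 2: bits[11:12] width=1 -> value=0 (bin 0); offset now 12 = byte 1 bit 4; 12 bits remain
Read 3: bits[12:13] width=1 -> value=1 (bin 1); offset now 13 = byte 1 bit 5; 11 bits remain
Read 4: bits[13:19] width=6 -> value=23 (bin 010111); offset now 19 = byte 2 bit 3; 5 bits remain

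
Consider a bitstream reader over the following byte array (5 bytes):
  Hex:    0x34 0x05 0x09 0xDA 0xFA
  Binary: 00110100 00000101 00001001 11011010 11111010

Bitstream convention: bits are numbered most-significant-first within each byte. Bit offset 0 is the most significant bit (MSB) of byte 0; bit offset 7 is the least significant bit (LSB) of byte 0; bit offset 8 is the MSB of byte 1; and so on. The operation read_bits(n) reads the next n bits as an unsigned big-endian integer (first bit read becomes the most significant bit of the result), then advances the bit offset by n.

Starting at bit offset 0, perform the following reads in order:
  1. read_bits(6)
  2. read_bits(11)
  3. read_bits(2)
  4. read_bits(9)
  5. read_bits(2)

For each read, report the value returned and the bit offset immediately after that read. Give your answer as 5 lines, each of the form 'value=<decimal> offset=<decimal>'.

Answer: value=13 offset=6
value=10 offset=17
value=0 offset=19
value=157 offset=28
value=2 offset=30

Derivation:
Read 1: bits[0:6] width=6 -> value=13 (bin 001101); offset now 6 = byte 0 bit 6; 34 bits remain
Read 2: bits[6:17] width=11 -> value=10 (bin 00000001010); offset now 17 = byte 2 bit 1; 23 bits remain
Read 3: bits[17:19] width=2 -> value=0 (bin 00); offset now 19 = byte 2 bit 3; 21 bits remain
Read 4: bits[19:28] width=9 -> value=157 (bin 010011101); offset now 28 = byte 3 bit 4; 12 bits remain
Read 5: bits[28:30] width=2 -> value=2 (bin 10); offset now 30 = byte 3 bit 6; 10 bits remain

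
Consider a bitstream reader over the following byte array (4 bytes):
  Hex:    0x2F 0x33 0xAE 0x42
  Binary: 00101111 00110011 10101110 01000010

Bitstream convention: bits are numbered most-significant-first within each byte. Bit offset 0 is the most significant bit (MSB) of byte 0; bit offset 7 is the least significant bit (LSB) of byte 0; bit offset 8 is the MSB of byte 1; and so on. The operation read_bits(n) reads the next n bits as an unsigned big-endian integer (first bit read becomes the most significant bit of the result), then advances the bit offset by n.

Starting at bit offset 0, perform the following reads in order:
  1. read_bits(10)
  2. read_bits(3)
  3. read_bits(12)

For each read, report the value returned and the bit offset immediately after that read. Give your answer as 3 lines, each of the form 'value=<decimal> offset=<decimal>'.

Read 1: bits[0:10] width=10 -> value=188 (bin 0010111100); offset now 10 = byte 1 bit 2; 22 bits remain
Read 2: bits[10:13] width=3 -> value=6 (bin 110); offset now 13 = byte 1 bit 5; 19 bits remain
Read 3: bits[13:25] width=12 -> value=1884 (bin 011101011100); offset now 25 = byte 3 bit 1; 7 bits remain

Answer: value=188 offset=10
value=6 offset=13
value=1884 offset=25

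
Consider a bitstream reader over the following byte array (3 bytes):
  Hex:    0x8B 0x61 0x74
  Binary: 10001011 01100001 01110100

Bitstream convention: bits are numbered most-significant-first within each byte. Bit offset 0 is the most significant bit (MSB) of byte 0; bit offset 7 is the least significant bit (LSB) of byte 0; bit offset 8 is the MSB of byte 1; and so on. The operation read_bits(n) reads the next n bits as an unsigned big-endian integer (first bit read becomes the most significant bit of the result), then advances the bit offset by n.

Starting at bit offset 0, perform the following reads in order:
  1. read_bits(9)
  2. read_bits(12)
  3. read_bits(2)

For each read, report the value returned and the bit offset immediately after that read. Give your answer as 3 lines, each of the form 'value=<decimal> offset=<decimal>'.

Answer: value=278 offset=9
value=3118 offset=21
value=2 offset=23

Derivation:
Read 1: bits[0:9] width=9 -> value=278 (bin 100010110); offset now 9 = byte 1 bit 1; 15 bits remain
Read 2: bits[9:21] width=12 -> value=3118 (bin 110000101110); offset now 21 = byte 2 bit 5; 3 bits remain
Read 3: bits[21:23] width=2 -> value=2 (bin 10); offset now 23 = byte 2 bit 7; 1 bits remain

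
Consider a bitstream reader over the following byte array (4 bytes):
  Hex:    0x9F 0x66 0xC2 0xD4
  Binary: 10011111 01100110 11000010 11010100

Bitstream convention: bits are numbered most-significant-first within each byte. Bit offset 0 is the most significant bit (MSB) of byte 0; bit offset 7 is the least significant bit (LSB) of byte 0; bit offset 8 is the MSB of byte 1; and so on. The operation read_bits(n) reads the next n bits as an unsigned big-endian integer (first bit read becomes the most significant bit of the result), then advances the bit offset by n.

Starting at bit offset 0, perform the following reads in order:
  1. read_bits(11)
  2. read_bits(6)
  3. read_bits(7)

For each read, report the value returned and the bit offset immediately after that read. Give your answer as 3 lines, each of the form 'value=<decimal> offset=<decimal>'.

Answer: value=1275 offset=11
value=13 offset=17
value=66 offset=24

Derivation:
Read 1: bits[0:11] width=11 -> value=1275 (bin 10011111011); offset now 11 = byte 1 bit 3; 21 bits remain
Read 2: bits[11:17] width=6 -> value=13 (bin 001101); offset now 17 = byte 2 bit 1; 15 bits remain
Read 3: bits[17:24] width=7 -> value=66 (bin 1000010); offset now 24 = byte 3 bit 0; 8 bits remain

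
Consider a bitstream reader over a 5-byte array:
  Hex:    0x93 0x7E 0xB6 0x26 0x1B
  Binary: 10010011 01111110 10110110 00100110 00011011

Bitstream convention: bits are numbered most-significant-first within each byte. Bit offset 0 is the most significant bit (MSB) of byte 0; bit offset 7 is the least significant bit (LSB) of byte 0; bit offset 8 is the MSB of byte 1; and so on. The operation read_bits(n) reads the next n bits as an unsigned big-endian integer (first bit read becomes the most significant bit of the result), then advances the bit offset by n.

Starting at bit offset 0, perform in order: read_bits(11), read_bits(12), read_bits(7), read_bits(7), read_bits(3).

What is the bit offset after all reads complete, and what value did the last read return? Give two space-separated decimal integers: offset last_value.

Read 1: bits[0:11] width=11 -> value=1179 (bin 10010011011); offset now 11 = byte 1 bit 3; 29 bits remain
Read 2: bits[11:23] width=12 -> value=3931 (bin 111101011011); offset now 23 = byte 2 bit 7; 17 bits remain
Read 3: bits[23:30] width=7 -> value=9 (bin 0001001); offset now 30 = byte 3 bit 6; 10 bits remain
Read 4: bits[30:37] width=7 -> value=67 (bin 1000011); offset now 37 = byte 4 bit 5; 3 bits remain
Read 5: bits[37:40] width=3 -> value=3 (bin 011); offset now 40 = byte 5 bit 0; 0 bits remain

Answer: 40 3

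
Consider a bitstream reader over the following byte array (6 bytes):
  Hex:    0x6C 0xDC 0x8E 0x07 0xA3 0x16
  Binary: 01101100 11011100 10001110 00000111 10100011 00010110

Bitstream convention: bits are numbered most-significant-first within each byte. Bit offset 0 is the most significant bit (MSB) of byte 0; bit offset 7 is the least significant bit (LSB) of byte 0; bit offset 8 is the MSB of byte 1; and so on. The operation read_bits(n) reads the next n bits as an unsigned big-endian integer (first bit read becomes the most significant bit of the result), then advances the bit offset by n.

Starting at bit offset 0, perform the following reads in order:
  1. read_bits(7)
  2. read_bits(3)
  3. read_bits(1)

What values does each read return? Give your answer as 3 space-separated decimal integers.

Answer: 54 3 0

Derivation:
Read 1: bits[0:7] width=7 -> value=54 (bin 0110110); offset now 7 = byte 0 bit 7; 41 bits remain
Read 2: bits[7:10] width=3 -> value=3 (bin 011); offset now 10 = byte 1 bit 2; 38 bits remain
Read 3: bits[10:11] width=1 -> value=0 (bin 0); offset now 11 = byte 1 bit 3; 37 bits remain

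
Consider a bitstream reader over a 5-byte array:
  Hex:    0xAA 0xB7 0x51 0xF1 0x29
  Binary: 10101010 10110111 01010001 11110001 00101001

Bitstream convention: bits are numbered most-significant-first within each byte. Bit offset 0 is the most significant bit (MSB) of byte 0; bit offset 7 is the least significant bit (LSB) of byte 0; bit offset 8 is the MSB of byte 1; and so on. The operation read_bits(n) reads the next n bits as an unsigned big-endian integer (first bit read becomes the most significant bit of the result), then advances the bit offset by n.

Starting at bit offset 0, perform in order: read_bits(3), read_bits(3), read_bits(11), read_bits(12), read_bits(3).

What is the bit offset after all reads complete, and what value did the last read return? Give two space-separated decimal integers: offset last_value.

Answer: 32 1

Derivation:
Read 1: bits[0:3] width=3 -> value=5 (bin 101); offset now 3 = byte 0 bit 3; 37 bits remain
Read 2: bits[3:6] width=3 -> value=2 (bin 010); offset now 6 = byte 0 bit 6; 34 bits remain
Read 3: bits[6:17] width=11 -> value=1390 (bin 10101101110); offset now 17 = byte 2 bit 1; 23 bits remain
Read 4: bits[17:29] width=12 -> value=2622 (bin 101000111110); offset now 29 = byte 3 bit 5; 11 bits remain
Read 5: bits[29:32] width=3 -> value=1 (bin 001); offset now 32 = byte 4 bit 0; 8 bits remain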